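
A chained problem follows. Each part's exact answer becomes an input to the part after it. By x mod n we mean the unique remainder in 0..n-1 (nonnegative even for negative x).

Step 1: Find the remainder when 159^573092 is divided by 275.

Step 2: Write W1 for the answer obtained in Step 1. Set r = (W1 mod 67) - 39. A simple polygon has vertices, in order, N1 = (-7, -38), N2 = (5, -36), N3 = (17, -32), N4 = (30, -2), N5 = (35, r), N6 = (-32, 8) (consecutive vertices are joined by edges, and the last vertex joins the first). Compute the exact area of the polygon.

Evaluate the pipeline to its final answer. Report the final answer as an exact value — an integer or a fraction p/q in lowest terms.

2217

Step 1: squarings mod 275: 159^1=159, 159^2=256, 159^4=86, 159^8=246, 159^16=16, 159^32=256, 159^64=86, 159^128=246, 159^256=16, 159^512=256, 159^1024=86, 159^2048=246, 159^4096=16, 159^8192=256, 159^16384=86, 159^32768=246, 159^65536=16, 159^131072=256, 159^262144=86, 159^524288=246; 159^573092 = 159^4 * 159^32 * 159^128 * 159^512 * 159^1024 * 159^2048 * 159^4096 * 159^8192 * 159^32768 * 159^524288 = 256 (mod 275); answer 256
Step 2: W1 = 256; r = 16; cross terms: (-7*-36 - 5*-38)=442, (5*-32 - 17*-36)=452, (17*-2 - 30*-32)=926, (30*16 - 35*-2)=550, (35*8 - -32*16)=792, (-32*-38 - -7*8)=1272; twice the area = |4434| = 4434; area = 2217; answer 2217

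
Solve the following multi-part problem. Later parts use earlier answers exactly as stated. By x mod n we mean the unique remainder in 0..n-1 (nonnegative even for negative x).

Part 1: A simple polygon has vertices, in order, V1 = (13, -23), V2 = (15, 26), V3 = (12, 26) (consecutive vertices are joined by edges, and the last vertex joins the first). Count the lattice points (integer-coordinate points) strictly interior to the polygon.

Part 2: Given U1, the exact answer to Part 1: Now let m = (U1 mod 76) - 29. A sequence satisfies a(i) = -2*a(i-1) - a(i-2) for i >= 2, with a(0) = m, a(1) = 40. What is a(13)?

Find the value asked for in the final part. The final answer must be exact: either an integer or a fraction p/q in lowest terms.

Part 1: cross terms: (13*26 - 15*-23)=683, (15*26 - 12*26)=78, (12*-23 - 13*26)=-614; twice the area = |147| = 147; area = 147/2; boundary points = 1 + 3 + 1 = 5; strictly interior points = area - boundary/2 + 1 = 72; answer 72
Part 2: U1 = 72; m = 43; a(2) = -2*(40) - 1*(43) = -123; iterating: a(2)=-123, a(3)=206, a(4)=-289, a(5)=372, a(6)=-455, a(7)=538, a(8)=-621, a(9)=704, a(10)=-787, a(11)=870, a(12)=-953, a(13)=1036; answer 1036

1036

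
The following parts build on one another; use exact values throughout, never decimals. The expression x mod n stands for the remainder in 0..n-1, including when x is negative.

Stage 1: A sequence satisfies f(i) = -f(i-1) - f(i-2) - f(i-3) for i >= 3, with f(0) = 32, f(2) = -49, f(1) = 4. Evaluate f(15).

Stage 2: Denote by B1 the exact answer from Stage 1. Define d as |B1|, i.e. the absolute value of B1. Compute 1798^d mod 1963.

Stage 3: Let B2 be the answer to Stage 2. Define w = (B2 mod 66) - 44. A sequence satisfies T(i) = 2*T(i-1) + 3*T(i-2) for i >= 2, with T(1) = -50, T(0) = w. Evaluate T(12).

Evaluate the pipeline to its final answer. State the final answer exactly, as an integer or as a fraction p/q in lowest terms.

Stage 1: f(3) = -1*(-49) - 1*(4) - 1*(32) = 13; iterating: f(3)=13, f(4)=32, f(5)=4, f(6)=-49, f(7)=13, f(8)=32, f(9)=4, f(10)=-49, f(11)=13, f(12)=32, f(13)=4, f(14)=-49, f(15)=13; answer 13
Stage 2: B1 = 13; d = 13; squarings mod 1963: 1798^1=1798, 1798^2=1706, 1798^4=1270, 1798^8=1277; 1798^13 = 1798^1 * 1798^4 * 1798^8 = 810 (mod 1963); answer 810
Stage 3: B2 = 810; w = -26; T(2) = 2*(-50) + 3*(-26) = -178; iterating: T(2)=-178, T(3)=-506, T(4)=-1546, T(5)=-4610, T(6)=-13858, T(7)=-41546, T(8)=-124666, T(9)=-373970, T(10)=-1121938, T(11)=-3365786, T(12)=-10097386; answer -10097386

-10097386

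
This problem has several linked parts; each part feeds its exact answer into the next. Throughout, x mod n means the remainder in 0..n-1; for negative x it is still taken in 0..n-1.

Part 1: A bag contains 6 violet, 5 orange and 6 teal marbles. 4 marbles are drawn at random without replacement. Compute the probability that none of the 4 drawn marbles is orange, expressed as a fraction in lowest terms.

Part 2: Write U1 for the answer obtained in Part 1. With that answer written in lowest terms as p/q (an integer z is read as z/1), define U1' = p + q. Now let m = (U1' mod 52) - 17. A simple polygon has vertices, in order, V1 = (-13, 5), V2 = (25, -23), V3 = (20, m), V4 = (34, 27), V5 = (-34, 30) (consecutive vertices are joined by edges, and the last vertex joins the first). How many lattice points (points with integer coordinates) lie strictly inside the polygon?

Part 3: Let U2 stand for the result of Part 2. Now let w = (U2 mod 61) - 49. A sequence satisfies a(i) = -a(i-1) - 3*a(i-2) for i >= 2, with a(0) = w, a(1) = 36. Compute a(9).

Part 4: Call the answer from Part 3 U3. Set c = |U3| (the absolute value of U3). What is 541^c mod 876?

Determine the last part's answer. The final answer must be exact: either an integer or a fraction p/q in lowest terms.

Part 1: total draws C(17,4) = 2380; favorable C(12,4) = 495; P = 99/476; answer 99/476
Part 2: U1 = 99/476; threaded value p + q = 575; m = -14; cross terms: (-13*-23 - 25*5)=174, (25*-14 - 20*-23)=110, (20*27 - 34*-14)=1016, (34*30 - -34*27)=1938, (-34*5 - -13*30)=220; twice the area = |3458| = 3458; area = 1729; boundary points = 2 + 1 + 1 + 1 + 1 = 6; strictly interior points = area - boundary/2 + 1 = 1727; answer 1727
Part 3: U2 = 1727; w = -30; a(2) = -1*(36) - 3*(-30) = 54; iterating: a(2)=54, a(3)=-162, a(4)=0, a(5)=486, a(6)=-486, a(7)=-972, a(8)=2430, a(9)=486; answer 486
Part 4: U3 = 486; c = 486; squarings mod 876: 541^1=541, 541^2=97, 541^4=649, 541^8=721, 541^16=373, 541^32=721, 541^64=373, 541^128=721, 541^256=373; 541^486 = 541^2 * 541^4 * 541^32 * 541^64 * 541^128 * 541^256 = 757 (mod 876); answer 757

757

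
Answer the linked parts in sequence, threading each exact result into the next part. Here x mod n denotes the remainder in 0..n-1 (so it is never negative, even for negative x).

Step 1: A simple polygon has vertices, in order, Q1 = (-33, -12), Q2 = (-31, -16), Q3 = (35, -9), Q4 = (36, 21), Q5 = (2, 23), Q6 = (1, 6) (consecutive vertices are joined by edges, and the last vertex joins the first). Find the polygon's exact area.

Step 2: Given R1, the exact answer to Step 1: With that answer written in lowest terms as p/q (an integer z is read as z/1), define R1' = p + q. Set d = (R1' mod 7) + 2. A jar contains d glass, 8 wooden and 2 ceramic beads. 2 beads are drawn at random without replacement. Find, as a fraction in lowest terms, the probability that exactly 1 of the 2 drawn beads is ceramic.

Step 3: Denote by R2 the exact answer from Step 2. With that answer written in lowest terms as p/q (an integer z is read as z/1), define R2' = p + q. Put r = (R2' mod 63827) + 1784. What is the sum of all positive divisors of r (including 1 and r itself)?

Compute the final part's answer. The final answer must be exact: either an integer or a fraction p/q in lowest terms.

Step 1: cross terms: (-33*-16 - -31*-12)=156, (-31*-9 - 35*-16)=839, (35*21 - 36*-9)=1059, (36*23 - 2*21)=786, (2*6 - 1*23)=-11, (1*-12 - -33*6)=186; twice the area = |3015| = 3015; area = 3015/2; answer 3015/2
Step 2: R1 = 3015/2; threaded value p + q = 3017; d = 2; total draws C(12,2) = 66; favorable C(2,1)*C(10,1) = 20; P = 10/33; answer 10/33
Step 3: R2 = 10/33; threaded value p + q = 43; r = 1827; 1827 = 3^2 * 7 * 29; sigma = (1 + 3 + 9) * (1 + 7) * (1 + 29) = 13 * 8 * 30 = 3120; answer 3120

3120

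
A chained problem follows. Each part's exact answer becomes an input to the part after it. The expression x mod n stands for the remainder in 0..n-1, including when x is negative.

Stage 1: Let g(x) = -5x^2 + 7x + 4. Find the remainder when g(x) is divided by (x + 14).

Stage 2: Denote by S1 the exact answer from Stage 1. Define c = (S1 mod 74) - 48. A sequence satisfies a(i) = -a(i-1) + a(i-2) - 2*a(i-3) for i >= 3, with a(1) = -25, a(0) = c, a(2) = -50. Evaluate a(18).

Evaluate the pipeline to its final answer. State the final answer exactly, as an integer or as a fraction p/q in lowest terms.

Stage 1: remainder = value at the root: -5*(-14)^2 + 7*(-14)^1 + 4 = (-980) + (-98) + (4) = -1074; answer -1074
Stage 2: S1 = -1074; c = -12; a(3) = -1*(-50) + 1*(-25) - 2*(-12) = 49; iterating: a(3)=49, a(4)=-49, a(5)=198, a(6)=-345, a(7)=641, a(8)=-1382, a(9)=2713, a(10)=-5377, a(11)=10854, a(12)=-21657, a(13)=43265, a(14)=-86630, a(15)=173209, a(16)=-346369, a(17)=692838, a(18)=-1385625; answer -1385625

-1385625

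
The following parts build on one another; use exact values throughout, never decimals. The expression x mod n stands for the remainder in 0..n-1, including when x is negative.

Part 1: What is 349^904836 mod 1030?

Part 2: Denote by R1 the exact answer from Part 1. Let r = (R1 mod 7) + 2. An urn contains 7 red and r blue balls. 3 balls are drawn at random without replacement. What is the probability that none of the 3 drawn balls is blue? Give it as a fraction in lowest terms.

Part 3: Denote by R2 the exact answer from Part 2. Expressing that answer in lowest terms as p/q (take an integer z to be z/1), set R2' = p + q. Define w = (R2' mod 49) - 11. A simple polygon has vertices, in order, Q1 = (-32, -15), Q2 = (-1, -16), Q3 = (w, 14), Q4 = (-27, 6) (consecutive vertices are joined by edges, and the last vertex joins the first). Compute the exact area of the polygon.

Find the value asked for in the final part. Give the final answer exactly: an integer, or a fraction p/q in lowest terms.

Part 1: squarings mod 1030: 349^1=349, 349^2=261, 349^4=141, 349^8=311, 349^16=931, 349^32=531, 349^64=771, 349^128=131, 349^256=681, 349^512=261, 349^1024=141, 349^2048=311, 349^4096=931, 349^8192=531, 349^16384=771, 349^32768=131, 349^65536=681, 349^131072=261, 349^262144=141, 349^524288=311; 349^904836 = 349^4 * 349^128 * 349^512 * 349^1024 * 349^2048 * 349^16384 * 349^32768 * 349^65536 * 349^262144 * 349^524288 = 491 (mod 1030); answer 491
Part 2: R1 = 491; r = 3; total draws C(10,3) = 120; favorable C(7,3) = 35; P = 7/24; answer 7/24
Part 3: R2 = 7/24; threaded value p + q = 31; w = 20; cross terms: (-32*-16 - -1*-15)=497, (-1*14 - 20*-16)=306, (20*6 - -27*14)=498, (-27*-15 - -32*6)=597; twice the area = |1898| = 1898; area = 949; answer 949

949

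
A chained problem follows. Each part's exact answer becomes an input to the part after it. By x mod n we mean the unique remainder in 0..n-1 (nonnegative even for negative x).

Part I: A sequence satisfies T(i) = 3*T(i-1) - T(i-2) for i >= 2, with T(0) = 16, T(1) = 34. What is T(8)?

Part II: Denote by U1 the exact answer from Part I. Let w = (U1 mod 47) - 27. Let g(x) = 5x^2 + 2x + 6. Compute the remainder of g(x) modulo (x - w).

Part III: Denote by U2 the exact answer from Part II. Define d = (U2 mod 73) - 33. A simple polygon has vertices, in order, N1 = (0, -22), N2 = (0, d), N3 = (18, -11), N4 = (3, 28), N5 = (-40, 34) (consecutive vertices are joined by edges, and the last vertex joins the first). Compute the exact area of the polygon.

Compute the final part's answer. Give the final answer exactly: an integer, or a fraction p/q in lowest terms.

2855/2

Part I: T(2) = 3*(34) - 1*(16) = 86; iterating: T(2)=86, T(3)=224, T(4)=586, T(5)=1534, T(6)=4016, T(7)=10514, T(8)=27526; answer 27526
Part II: U1 = 27526; w = 4; remainder = value at the root: 5*(4)^2 + 2*(4)^1 + 6 = (80) + (8) + (6) = 94; answer 94
Part III: U2 = 94; d = -12; cross terms: (0*-12 - 0*-22)=0, (0*-11 - 18*-12)=216, (18*28 - 3*-11)=537, (3*34 - -40*28)=1222, (-40*-22 - 0*34)=880; twice the area = |2855| = 2855; area = 2855/2; answer 2855/2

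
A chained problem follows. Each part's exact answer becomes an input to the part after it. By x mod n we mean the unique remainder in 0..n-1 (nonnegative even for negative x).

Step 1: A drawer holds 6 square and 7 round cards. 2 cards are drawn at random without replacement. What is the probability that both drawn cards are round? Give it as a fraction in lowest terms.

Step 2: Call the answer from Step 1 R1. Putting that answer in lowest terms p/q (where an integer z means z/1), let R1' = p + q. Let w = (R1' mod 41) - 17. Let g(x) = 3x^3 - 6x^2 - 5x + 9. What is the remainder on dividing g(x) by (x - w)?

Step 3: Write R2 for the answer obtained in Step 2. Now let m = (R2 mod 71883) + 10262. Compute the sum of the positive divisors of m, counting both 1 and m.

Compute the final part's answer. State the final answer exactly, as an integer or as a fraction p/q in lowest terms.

32760

Step 1: total draws C(13,2) = 78; favorable C(7,2) = 21; P = 7/26; answer 7/26
Step 2: R1 = 7/26; threaded value p + q = 33; w = 16; remainder = value at the root: 3*(16)^3 - 6*(16)^2 - 5*(16)^1 + 9 = (12288) + (-1536) + (-80) + (9) = 10681; answer 10681
Step 3: R2 = 10681; m = 20943; 20943 = 3^2 * 13 * 179; sigma = (1 + 3 + 9) * (1 + 13) * (1 + 179) = 13 * 14 * 180 = 32760; answer 32760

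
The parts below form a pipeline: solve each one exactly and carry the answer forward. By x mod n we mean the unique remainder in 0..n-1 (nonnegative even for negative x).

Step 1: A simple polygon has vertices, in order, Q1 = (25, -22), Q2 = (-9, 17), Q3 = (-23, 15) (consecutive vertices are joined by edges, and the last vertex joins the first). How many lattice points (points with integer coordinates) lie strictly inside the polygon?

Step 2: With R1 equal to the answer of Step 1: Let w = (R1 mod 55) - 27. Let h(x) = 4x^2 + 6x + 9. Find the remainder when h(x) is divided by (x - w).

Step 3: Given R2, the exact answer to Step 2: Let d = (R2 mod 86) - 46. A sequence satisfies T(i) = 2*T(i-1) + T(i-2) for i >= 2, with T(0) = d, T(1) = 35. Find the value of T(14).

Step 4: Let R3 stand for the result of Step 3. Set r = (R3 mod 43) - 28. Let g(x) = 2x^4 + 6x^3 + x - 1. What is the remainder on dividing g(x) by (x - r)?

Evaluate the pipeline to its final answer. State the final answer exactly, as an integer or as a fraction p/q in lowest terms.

580583

Step 1: cross terms: (25*17 - -9*-22)=227, (-9*15 - -23*17)=256, (-23*-22 - 25*15)=131; twice the area = |614| = 614; area = 307; boundary points = 1 + 2 + 1 = 4; strictly interior points = area - boundary/2 + 1 = 306; answer 306
Step 2: R1 = 306; w = 4; remainder = value at the root: 4*(4)^2 + 6*(4)^1 + 9 = (64) + (24) + (9) = 97; answer 97
Step 3: R2 = 97; d = -35; T(2) = 2*(35) + 1*(-35) = 35; iterating: T(2)=35, T(3)=105, T(4)=245, T(5)=595, T(6)=1435, T(7)=3465, T(8)=8365, T(9)=20195, T(10)=48755, T(11)=117705, T(12)=284165, T(13)=686035, T(14)=1656235; answer 1656235
Step 4: R3 = 1656235; r = -24; remainder = value at the root: 2*(-24)^4 + 6*(-24)^3 + 1*(-24)^1 - 1 = (663552) + (-82944) + (-24) + (-1) = 580583; answer 580583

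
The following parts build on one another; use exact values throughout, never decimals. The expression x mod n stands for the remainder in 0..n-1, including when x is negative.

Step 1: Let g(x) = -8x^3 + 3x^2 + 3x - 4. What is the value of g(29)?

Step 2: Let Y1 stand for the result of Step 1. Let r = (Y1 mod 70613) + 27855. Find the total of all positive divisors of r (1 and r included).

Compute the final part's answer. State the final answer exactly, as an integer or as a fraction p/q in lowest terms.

Step 1: -8*(29)^3 + 3*(29)^2 + 3*(29)^1 - 4 = (-195112) + (2523) + (87) + (-4) = -192506; answer -192506
Step 2: Y1 = -192506; r = 47188; 47188 = 2^2 * 47 * 251; sigma = (1 + 2 + 4) * (1 + 47) * (1 + 251) = 7 * 48 * 252 = 84672; answer 84672

84672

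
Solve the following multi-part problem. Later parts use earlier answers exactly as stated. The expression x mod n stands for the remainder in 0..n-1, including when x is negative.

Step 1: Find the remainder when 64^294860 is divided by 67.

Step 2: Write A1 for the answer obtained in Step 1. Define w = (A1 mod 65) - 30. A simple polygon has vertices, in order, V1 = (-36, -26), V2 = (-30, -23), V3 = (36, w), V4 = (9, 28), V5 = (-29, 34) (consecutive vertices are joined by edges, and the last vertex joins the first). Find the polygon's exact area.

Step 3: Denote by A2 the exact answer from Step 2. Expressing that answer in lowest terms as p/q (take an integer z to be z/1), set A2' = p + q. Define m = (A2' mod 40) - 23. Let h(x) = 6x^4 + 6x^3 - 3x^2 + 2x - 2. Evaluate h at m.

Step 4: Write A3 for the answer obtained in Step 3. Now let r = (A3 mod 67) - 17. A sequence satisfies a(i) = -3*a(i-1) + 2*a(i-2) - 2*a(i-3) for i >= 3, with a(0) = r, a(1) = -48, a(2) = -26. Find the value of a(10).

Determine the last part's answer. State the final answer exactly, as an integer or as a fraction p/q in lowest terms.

849880

Step 1: squarings mod 67: 64^1=64, 64^2=9, 64^4=14, 64^8=62, 64^16=25, 64^32=22, 64^64=15, 64^128=24, 64^256=40, 64^512=59, 64^1024=64, 64^2048=9, 64^4096=14, 64^8192=62, 64^16384=25, 64^32768=22, 64^65536=15, 64^131072=24, 64^262144=40; 64^294860 = 64^4 * 64^8 * 64^64 * 64^128 * 64^256 * 64^512 * 64^1024 * 64^2048 * 64^4096 * 64^8192 * 64^16384 * 64^262144 = 25 (mod 67); answer 25
Step 2: A1 = 25; w = -5; cross terms: (-36*-23 - -30*-26)=48, (-30*-5 - 36*-23)=978, (36*28 - 9*-5)=1053, (9*34 - -29*28)=1118, (-29*-26 - -36*34)=1978; twice the area = |5175| = 5175; area = 5175/2; answer 5175/2
Step 3: A2 = 5175/2; threaded value p + q = 5177; m = -6; 6*(-6)^4 + 6*(-6)^3 - 3*(-6)^2 + 2*(-6)^1 - 2 = (7776) + (-1296) + (-108) + (-12) + (-2) = 6358; answer 6358
Step 4: A3 = 6358; r = 43; a(3) = -3*(-26) + 2*(-48) - 2*(43) = -104; iterating: a(3)=-104, a(4)=356, a(5)=-1224, a(6)=4592, a(7)=-16936, a(8)=62440, a(9)=-230376, a(10)=849880; answer 849880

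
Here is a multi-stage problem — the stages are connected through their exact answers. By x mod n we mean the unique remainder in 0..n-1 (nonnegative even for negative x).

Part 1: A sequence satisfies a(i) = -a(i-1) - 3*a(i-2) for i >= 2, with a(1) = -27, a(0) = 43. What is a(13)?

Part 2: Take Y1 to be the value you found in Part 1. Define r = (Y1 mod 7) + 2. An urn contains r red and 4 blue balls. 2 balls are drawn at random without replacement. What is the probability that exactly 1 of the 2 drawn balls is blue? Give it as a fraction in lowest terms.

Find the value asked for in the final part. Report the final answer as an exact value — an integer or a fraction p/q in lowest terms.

Part 1: a(2) = -1*(-27) - 3*(43) = -102; iterating: a(2)=-102, a(3)=183, a(4)=123, a(5)=-672, a(6)=303, a(7)=1713, a(8)=-2622, a(9)=-2517, a(10)=10383, a(11)=-2832, a(12)=-28317, a(13)=36813; answer 36813
Part 2: Y1 = 36813; r = 2; total draws C(6,2) = 15; favorable C(4,1)*C(2,1) = 8; P = 8/15; answer 8/15

8/15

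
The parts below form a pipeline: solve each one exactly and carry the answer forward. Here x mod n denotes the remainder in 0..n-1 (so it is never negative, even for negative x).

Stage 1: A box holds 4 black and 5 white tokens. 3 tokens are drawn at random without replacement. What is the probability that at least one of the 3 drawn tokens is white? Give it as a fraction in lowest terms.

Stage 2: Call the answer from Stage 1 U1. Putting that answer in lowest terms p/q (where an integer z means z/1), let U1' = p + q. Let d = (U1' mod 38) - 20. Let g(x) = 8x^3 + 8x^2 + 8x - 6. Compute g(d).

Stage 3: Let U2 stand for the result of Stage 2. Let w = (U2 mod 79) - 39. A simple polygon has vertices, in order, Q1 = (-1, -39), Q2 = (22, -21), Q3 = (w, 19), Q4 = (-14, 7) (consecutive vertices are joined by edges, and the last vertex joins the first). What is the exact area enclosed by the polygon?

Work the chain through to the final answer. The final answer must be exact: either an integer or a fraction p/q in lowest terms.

Stage 1: total draws C(9,3) = 84; complement C(4,3) = 4; favorable 84 - 4 = 80; P = 20/21; answer 20/21
Stage 2: U1 = 20/21; threaded value p + q = 41; d = -17; 8*(-17)^3 + 8*(-17)^2 + 8*(-17)^1 - 6 = (-39304) + (2312) + (-136) + (-6) = -37134; answer -37134
Stage 3: U2 = -37134; w = 36; cross terms: (-1*-21 - 22*-39)=879, (22*19 - 36*-21)=1174, (36*7 - -14*19)=518, (-14*-39 - -1*7)=553; twice the area = |3124| = 3124; area = 1562; answer 1562

1562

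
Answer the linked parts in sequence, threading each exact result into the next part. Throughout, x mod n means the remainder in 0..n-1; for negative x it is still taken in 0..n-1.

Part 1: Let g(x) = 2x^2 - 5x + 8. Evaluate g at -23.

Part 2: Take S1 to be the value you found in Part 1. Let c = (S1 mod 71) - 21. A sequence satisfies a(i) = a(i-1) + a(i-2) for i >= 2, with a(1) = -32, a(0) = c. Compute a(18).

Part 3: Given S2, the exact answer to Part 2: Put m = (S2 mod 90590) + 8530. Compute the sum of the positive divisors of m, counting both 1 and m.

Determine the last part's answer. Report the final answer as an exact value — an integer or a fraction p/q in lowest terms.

Part 1: 2*(-23)^2 - 5*(-23)^1 + 8 = (1058) + (115) + (8) = 1181; answer 1181
Part 2: S1 = 1181; c = 24; a(2) = 1*(-32) + 1*(24) = -8; iterating: a(2)=-8, a(3)=-40, a(4)=-48, a(5)=-88, a(6)=-136, a(7)=-224, a(8)=-360, a(9)=-584, a(10)=-944, a(11)=-1528, a(12)=-2472, a(13)=-4000, a(14)=-6472, a(15)=-10472, a(16)=-16944, a(17)=-27416, a(18)=-44360; answer -44360
Part 3: S2 = -44360; m = 54760; 54760 = 2^3 * 5 * 37^2; sigma = (1 + 2 + 4 + 8) * (1 + 5) * (1 + 37 + 1369) = 15 * 6 * 1407 = 126630; answer 126630

126630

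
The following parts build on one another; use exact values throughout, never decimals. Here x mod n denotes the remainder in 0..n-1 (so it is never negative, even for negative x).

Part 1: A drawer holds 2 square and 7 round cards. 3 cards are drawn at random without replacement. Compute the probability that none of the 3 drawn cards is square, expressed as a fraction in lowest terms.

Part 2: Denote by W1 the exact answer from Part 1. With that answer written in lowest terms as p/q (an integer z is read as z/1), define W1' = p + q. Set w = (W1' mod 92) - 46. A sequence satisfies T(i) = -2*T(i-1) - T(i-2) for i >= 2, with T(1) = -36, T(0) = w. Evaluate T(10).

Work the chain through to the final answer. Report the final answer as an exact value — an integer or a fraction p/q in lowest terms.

621

Part 1: total draws C(9,3) = 84; favorable C(7,3) = 35; P = 5/12; answer 5/12
Part 2: W1 = 5/12; threaded value p + q = 17; w = -29; T(2) = -2*(-36) - 1*(-29) = 101; iterating: T(2)=101, T(3)=-166, T(4)=231, T(5)=-296, T(6)=361, T(7)=-426, T(8)=491, T(9)=-556, T(10)=621; answer 621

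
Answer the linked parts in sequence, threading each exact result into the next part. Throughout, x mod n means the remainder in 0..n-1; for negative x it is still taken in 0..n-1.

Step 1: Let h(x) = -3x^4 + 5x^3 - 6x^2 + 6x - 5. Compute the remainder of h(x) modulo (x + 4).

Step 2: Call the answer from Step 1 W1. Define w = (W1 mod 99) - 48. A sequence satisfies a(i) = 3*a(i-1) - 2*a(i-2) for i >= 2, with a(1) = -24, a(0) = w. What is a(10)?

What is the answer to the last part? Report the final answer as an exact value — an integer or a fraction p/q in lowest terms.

Step 1: remainder = value at the root: -3*(-4)^4 + 5*(-4)^3 - 6*(-4)^2 + 6*(-4)^1 - 5 = (-768) + (-320) + (-96) + (-24) + (-5) = -1213; answer -1213
Step 2: W1 = -1213; w = 26; a(2) = 3*(-24) - 2*(26) = -124; iterating: a(2)=-124, a(3)=-324, a(4)=-724, a(5)=-1524, a(6)=-3124, a(7)=-6324, a(8)=-12724, a(9)=-25524, a(10)=-51124; answer -51124

-51124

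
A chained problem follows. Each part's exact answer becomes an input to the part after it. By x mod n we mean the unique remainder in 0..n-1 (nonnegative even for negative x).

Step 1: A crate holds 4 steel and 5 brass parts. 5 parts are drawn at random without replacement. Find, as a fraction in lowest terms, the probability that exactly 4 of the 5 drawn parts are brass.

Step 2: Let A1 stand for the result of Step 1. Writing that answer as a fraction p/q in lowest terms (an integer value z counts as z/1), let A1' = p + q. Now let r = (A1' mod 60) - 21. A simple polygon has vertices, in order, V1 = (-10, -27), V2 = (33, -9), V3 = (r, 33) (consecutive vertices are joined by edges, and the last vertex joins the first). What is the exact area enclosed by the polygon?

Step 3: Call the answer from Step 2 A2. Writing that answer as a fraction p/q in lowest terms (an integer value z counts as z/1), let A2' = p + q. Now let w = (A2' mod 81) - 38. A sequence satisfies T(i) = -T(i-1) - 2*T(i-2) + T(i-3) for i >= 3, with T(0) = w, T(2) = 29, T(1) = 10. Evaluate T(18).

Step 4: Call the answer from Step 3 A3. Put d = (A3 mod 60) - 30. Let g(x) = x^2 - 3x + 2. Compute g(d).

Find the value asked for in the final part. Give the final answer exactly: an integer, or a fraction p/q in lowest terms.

Step 1: total draws C(9,5) = 126; favorable C(5,4)*C(4,1) = 20; P = 10/63; answer 10/63
Step 2: A1 = 10/63; threaded value p + q = 73; r = -8; cross terms: (-10*-9 - 33*-27)=981, (33*33 - -8*-9)=1017, (-8*-27 - -10*33)=546; twice the area = |2544| = 2544; area = 1272; answer 1272
Step 3: A2 = 1272; threaded value p + q = 1273; w = 20; T(3) = -1*(29) - 2*(10) + 1*(20) = -29; iterating: T(3)=-29, T(4)=-19, T(5)=106, T(6)=-97, T(7)=-134, T(8)=434, T(9)=-263, T(10)=-739, T(11)=1699, T(12)=-484, T(13)=-3653, T(14)=6320, T(15)=502, T(16)=-16795, T(17)=22111, T(18)=11981; answer 11981
Step 4: A3 = 11981; d = 11; 1*(11)^2 - 3*(11)^1 + 2 = (121) + (-33) + (2) = 90; answer 90

90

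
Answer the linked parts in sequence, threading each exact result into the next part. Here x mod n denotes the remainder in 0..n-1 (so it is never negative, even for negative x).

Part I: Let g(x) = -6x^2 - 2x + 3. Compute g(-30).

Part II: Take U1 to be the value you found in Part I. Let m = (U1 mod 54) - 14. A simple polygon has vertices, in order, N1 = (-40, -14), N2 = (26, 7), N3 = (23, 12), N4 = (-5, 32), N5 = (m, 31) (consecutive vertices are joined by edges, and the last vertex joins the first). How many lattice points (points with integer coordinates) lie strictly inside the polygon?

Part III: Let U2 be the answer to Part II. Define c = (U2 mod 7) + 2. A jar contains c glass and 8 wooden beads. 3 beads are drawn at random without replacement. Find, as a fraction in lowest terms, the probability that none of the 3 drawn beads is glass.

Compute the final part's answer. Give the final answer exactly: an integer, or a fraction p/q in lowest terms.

8/65

Part I: -6*(-30)^2 - 2*(-30)^1 + 3 = (-5400) + (60) + (3) = -5337; answer -5337
Part II: U1 = -5337; m = -5; cross terms: (-40*7 - 26*-14)=84, (26*12 - 23*7)=151, (23*32 - -5*12)=796, (-5*31 - -5*32)=5, (-5*-14 - -40*31)=1310; twice the area = |2346| = 2346; area = 1173; boundary points = 3 + 1 + 4 + 1 + 5 = 14; strictly interior points = area - boundary/2 + 1 = 1167; answer 1167
Part III: U2 = 1167; c = 7; total draws C(15,3) = 455; favorable C(8,3) = 56; P = 8/65; answer 8/65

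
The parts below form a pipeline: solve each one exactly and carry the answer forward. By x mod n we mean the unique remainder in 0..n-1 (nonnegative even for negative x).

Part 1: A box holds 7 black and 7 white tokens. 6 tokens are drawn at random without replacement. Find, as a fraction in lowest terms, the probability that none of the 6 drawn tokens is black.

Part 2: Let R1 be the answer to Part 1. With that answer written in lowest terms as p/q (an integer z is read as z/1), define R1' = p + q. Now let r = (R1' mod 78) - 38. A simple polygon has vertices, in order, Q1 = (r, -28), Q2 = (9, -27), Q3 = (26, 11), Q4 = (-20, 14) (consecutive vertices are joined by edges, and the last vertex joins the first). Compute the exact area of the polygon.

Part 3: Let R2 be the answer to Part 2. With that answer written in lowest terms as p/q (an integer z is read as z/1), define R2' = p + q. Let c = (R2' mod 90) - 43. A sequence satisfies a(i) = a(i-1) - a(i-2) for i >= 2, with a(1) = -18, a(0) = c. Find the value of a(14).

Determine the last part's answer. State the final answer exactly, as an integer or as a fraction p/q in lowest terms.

Part 1: total draws C(14,6) = 3003; favorable C(7,6) = 7; P = 1/429; answer 1/429
Part 2: R1 = 1/429; threaded value p + q = 430; r = 2; cross terms: (2*-27 - 9*-28)=198, (9*11 - 26*-27)=801, (26*14 - -20*11)=584, (-20*-28 - 2*14)=532; twice the area = |2115| = 2115; area = 2115/2; answer 2115/2
Part 3: R2 = 2115/2; threaded value p + q = 2117; c = 4; a(2) = 1*(-18) - 1*(4) = -22; iterating: a(2)=-22, a(3)=-4, a(4)=18, a(5)=22, a(6)=4, a(7)=-18, a(8)=-22, a(9)=-4, a(10)=18, a(11)=22, a(12)=4, a(13)=-18, a(14)=-22; answer -22

-22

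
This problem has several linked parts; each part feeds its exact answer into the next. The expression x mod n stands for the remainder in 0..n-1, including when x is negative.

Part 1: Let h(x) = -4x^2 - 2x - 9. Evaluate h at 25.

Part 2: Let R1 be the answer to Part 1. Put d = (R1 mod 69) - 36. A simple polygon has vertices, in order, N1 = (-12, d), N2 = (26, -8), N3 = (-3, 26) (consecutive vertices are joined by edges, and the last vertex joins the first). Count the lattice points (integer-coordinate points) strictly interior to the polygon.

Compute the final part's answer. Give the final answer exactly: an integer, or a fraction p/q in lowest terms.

138

Part 1: -4*(25)^2 - 2*(25)^1 - 9 = (-2500) + (-50) + (-9) = -2559; answer -2559
Part 2: R1 = -2559; d = 27; cross terms: (-12*-8 - 26*27)=-606, (26*26 - -3*-8)=652, (-3*27 - -12*26)=231; twice the area = |277| = 277; area = 277/2; boundary points = 1 + 1 + 1 = 3; strictly interior points = area - boundary/2 + 1 = 138; answer 138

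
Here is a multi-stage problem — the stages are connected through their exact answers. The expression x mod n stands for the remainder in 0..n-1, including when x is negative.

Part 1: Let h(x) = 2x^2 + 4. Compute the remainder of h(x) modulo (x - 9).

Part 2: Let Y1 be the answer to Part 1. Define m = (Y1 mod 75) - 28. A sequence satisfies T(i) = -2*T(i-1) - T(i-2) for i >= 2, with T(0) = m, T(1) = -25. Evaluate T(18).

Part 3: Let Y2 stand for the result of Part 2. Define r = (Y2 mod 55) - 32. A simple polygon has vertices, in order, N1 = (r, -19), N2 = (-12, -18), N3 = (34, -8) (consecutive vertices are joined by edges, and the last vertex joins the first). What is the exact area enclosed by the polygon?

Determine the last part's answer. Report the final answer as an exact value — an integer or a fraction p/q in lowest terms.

Part 1: remainder = value at the root: 2*(9)^2 + 4 = (162) + (4) = 166; answer 166
Part 2: Y1 = 166; m = -12; T(2) = -2*(-25) - 1*(-12) = 62; iterating: T(2)=62, T(3)=-99, T(4)=136, T(5)=-173, T(6)=210, T(7)=-247, T(8)=284, T(9)=-321, T(10)=358, T(11)=-395, T(12)=432, T(13)=-469, T(14)=506, T(15)=-543, T(16)=580, T(17)=-617, T(18)=654; answer 654
Part 3: Y2 = 654; r = 17; cross terms: (17*-18 - -12*-19)=-534, (-12*-8 - 34*-18)=708, (34*-19 - 17*-8)=-510; twice the area = |-336| = 336; area = 168; answer 168

168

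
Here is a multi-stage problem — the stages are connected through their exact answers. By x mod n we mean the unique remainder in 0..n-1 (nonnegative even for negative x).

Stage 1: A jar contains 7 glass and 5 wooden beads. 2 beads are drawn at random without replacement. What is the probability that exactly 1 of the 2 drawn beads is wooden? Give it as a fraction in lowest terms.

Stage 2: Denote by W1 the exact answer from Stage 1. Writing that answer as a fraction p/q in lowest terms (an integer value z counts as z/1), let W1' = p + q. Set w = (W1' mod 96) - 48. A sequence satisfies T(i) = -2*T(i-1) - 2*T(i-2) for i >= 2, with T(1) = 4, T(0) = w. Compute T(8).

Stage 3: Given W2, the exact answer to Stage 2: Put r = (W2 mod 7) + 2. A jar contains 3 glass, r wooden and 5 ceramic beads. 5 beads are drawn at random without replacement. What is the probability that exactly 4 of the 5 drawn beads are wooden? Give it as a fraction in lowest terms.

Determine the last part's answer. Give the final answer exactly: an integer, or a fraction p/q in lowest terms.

Stage 1: total draws C(12,2) = 66; favorable C(5,1)*C(7,1) = 35; P = 35/66; answer 35/66
Stage 2: W1 = 35/66; threaded value p + q = 101; w = -43; T(2) = -2*(4) - 2*(-43) = 78; iterating: T(2)=78, T(3)=-164, T(4)=172, T(5)=-16, T(6)=-312, T(7)=656, T(8)=-688; answer -688
Stage 3: W2 = -688; r = 7; total draws C(15,5) = 3003; favorable C(7,4)*C(8,1) = 280; P = 40/429; answer 40/429

40/429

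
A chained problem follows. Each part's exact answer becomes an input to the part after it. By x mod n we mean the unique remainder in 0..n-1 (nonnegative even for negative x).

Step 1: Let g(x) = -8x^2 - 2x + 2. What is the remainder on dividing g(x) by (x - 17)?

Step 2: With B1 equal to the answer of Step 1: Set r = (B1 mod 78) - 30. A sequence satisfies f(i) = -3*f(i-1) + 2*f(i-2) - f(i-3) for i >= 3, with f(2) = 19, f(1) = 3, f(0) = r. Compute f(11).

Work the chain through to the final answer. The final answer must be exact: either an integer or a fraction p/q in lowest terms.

Step 1: remainder = value at the root: -8*(17)^2 - 2*(17)^1 + 2 = (-2312) + (-34) + (2) = -2344; answer -2344
Step 2: B1 = -2344; r = 44; f(3) = -3*(19) + 2*(3) - 1*(44) = -95; iterating: f(3)=-95, f(4)=320, f(5)=-1169, f(6)=4242, f(7)=-15384, f(8)=55805, f(9)=-202425, f(10)=734269, f(11)=-2663462; answer -2663462

-2663462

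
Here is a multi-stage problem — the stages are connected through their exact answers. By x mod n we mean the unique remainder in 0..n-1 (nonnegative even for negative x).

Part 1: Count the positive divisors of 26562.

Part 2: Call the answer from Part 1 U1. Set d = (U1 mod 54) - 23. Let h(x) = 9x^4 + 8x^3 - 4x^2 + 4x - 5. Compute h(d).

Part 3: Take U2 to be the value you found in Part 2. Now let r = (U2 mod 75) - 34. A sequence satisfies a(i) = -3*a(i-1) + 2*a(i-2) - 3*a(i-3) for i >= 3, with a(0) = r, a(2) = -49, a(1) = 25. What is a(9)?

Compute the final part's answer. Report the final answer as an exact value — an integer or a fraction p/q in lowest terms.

Part 1: 26562 = 2 * 3 * 19 * 233; number of divisors = (1+1) * (1+1) * (1+1) * (1+1) = 16; answer 16
Part 2: U1 = 16; d = -7; 9*(-7)^4 + 8*(-7)^3 - 4*(-7)^2 + 4*(-7)^1 - 5 = (21609) + (-2744) + (-196) + (-28) + (-5) = 18636; answer 18636
Part 3: U2 = 18636; r = 2; a(3) = -3*(-49) + 2*(25) - 3*(2) = 191; iterating: a(3)=191, a(4)=-746, a(5)=2767, a(6)=-10366, a(7)=38870, a(8)=-145643, a(9)=545767; answer 545767

545767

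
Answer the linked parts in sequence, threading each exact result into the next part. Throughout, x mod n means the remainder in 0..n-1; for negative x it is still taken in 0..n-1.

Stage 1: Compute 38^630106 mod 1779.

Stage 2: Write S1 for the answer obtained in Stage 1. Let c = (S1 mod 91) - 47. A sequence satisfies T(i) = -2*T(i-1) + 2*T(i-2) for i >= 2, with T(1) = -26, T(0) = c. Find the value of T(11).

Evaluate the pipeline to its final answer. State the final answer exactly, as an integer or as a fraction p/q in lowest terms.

-421568

Stage 1: squarings mod 1779: 38^1=38, 38^2=1444, 38^4=148, 38^8=556, 38^16=1369, 38^32=874, 38^64=685, 38^128=1348, 38^256=745, 38^512=1756, 38^1024=529, 38^2048=538, 38^4096=1246, 38^8192=1228, 38^16384=1171, 38^32768=1411, 38^65536=220, 38^131072=367, 38^262144=1264, 38^524288=154; 38^630106 = 38^2 * 38^8 * 38^16 * 38^64 * 38^256 * 38^1024 * 38^2048 * 38^4096 * 38^32768 * 38^65536 * 38^524288 = 589 (mod 1779); answer 589
Stage 2: S1 = 589; c = -4; T(2) = -2*(-26) + 2*(-4) = 44; iterating: T(2)=44, T(3)=-140, T(4)=368, T(5)=-1016, T(6)=2768, T(7)=-7568, T(8)=20672, T(9)=-56480, T(10)=154304, T(11)=-421568; answer -421568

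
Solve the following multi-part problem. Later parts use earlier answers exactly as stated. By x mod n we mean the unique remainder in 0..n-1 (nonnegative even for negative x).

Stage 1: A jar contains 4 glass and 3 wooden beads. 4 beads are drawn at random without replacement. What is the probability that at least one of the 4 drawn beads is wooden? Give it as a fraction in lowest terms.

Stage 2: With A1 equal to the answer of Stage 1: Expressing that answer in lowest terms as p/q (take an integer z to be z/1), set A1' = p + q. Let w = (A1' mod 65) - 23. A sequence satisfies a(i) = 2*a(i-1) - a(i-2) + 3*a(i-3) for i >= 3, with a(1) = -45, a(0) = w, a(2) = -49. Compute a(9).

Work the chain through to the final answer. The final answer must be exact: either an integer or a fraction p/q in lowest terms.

Stage 1: total draws C(7,4) = 35; complement C(4,4) = 1; favorable 35 - 1 = 34; P = 34/35; answer 34/35
Stage 2: A1 = 34/35; threaded value p + q = 69; w = -19; a(3) = 2*(-49) - 1*(-45) + 3*(-19) = -110; iterating: a(3)=-110, a(4)=-306, a(5)=-649, a(6)=-1322, a(7)=-2913, a(8)=-6451, a(9)=-13955; answer -13955

-13955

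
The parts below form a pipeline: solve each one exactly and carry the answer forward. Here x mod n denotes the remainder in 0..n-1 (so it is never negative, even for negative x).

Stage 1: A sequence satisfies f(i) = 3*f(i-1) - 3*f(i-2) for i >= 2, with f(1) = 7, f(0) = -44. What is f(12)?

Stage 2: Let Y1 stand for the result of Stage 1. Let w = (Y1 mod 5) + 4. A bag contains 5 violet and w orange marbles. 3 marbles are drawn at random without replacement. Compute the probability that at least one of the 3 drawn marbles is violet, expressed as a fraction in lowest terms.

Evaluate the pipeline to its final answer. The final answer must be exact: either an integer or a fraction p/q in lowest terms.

Stage 1: f(2) = 3*(7) - 3*(-44) = 153; iterating: f(2)=153, f(3)=438, f(4)=855, f(5)=1251, f(6)=1188, f(7)=-189, f(8)=-4131, f(9)=-11826, f(10)=-23085, f(11)=-33777, f(12)=-32076; answer -32076
Stage 2: Y1 = -32076; w = 8; total draws C(13,3) = 286; complement C(8,3) = 56; favorable 286 - 56 = 230; P = 115/143; answer 115/143

115/143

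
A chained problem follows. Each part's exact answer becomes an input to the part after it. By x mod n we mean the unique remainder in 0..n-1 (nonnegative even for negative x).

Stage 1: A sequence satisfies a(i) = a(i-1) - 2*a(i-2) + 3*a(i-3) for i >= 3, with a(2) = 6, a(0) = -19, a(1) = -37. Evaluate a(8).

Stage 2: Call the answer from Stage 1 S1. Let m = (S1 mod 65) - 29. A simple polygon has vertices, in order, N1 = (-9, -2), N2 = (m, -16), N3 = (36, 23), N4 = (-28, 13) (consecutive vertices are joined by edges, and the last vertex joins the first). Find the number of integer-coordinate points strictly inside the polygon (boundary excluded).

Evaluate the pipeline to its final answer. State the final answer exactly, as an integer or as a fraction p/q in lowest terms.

838

Stage 1: a(3) = 1*(6) - 2*(-37) + 3*(-19) = 23; iterating: a(3)=23, a(4)=-100, a(5)=-128, a(6)=141, a(7)=97, a(8)=-569; answer -569
Stage 2: S1 = -569; m = -13; cross terms: (-9*-16 - -13*-2)=118, (-13*23 - 36*-16)=277, (36*13 - -28*23)=1112, (-28*-2 - -9*13)=173; twice the area = |1680| = 1680; area = 840; boundary points = 2 + 1 + 2 + 1 = 6; strictly interior points = area - boundary/2 + 1 = 838; answer 838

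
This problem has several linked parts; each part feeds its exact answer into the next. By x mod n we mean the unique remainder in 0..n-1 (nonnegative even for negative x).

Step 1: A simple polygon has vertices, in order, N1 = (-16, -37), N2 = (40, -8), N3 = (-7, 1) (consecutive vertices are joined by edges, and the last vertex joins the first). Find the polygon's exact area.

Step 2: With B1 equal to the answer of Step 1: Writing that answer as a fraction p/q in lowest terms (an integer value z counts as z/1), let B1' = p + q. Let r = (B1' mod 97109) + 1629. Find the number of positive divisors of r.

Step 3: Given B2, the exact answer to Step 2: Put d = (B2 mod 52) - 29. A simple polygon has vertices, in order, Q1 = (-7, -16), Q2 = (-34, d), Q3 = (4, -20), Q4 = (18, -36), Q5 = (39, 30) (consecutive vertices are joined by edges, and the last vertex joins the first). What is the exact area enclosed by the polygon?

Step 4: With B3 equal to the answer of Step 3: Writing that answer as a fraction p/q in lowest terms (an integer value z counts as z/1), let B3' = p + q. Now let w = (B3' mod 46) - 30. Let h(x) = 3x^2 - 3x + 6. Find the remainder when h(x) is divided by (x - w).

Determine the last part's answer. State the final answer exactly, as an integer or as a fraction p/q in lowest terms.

Step 1: cross terms: (-16*-8 - 40*-37)=1608, (40*1 - -7*-8)=-16, (-7*-37 - -16*1)=275; twice the area = |1867| = 1867; area = 1867/2; answer 1867/2
Step 2: B1 = 1867/2; threaded value p + q = 1869; r = 3498; 3498 = 2 * 3 * 11 * 53; number of divisors = (1+1) * (1+1) * (1+1) * (1+1) = 16; answer 16
Step 3: B2 = 16; d = -13; cross terms: (-7*-13 - -34*-16)=-453, (-34*-20 - 4*-13)=732, (4*-36 - 18*-20)=216, (18*30 - 39*-36)=1944, (39*-16 - -7*30)=-414; twice the area = |2025| = 2025; area = 2025/2; answer 2025/2
Step 4: B3 = 2025/2; threaded value p + q = 2027; w = -27; remainder = value at the root: 3*(-27)^2 - 3*(-27)^1 + 6 = (2187) + (81) + (6) = 2274; answer 2274

2274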